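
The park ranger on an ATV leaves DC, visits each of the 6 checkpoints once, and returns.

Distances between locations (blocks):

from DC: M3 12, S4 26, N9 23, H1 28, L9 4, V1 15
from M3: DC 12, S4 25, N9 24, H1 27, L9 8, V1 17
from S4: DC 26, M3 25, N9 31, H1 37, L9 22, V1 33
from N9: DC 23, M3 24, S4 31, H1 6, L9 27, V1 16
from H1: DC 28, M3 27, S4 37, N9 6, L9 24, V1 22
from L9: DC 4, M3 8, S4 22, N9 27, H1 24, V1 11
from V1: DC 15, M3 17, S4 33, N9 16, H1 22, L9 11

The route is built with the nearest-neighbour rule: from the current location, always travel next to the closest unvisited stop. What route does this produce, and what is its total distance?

From DC: distances to unvisited — L9=4, M3=12, V1=15, N9=23, S4=26, H1=28. Nearest is L9 (4).
From L9: distances to unvisited — M3=8, V1=11, S4=22, H1=24, N9=27. Nearest is M3 (8).
From M3: distances to unvisited — V1=17, N9=24, S4=25, H1=27. Nearest is V1 (17).
From V1: distances to unvisited — N9=16, H1=22, S4=33. Nearest is N9 (16).
From N9: distances to unvisited — H1=6, S4=31. Nearest is H1 (6).
From H1: distances to unvisited — S4=37. Nearest is S4 (37).
Return S4→DC: 26.
Total = 4 + 8 + 17 + 16 + 6 + 37 + 26 = 114.

Total distance 114 blocks via the nearest-neighbour route DC → L9 → M3 → V1 → N9 → H1 → S4 → DC.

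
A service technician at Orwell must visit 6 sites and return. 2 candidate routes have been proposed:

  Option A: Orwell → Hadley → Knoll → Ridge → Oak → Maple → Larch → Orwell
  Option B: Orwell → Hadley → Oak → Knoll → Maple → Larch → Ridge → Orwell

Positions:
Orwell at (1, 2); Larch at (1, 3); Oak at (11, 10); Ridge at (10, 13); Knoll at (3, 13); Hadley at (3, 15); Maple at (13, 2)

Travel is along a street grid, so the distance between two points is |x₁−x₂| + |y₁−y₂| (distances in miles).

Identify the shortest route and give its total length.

Shortest is Option A, total 52 miles.

Option A: 15 + 2 + 7 + 4 + 10 + 13 + 1 = 52
Option B: 15 + 13 + 11 + 21 + 13 + 19 + 20 = 112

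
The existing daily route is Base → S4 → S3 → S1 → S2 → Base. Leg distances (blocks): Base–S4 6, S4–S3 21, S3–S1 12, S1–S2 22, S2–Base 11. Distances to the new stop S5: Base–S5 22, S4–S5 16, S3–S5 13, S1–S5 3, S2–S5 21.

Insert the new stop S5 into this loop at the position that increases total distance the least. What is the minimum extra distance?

+2 blocks — insert S5 between S1 and S2.

Insertion cost between consecutive stops i–j is d(i,S5) + d(S5,j) − d(i,j):
  between Base and S4: 22 + 16 − 6 = 32
  between S4 and S3: 16 + 13 − 21 = 8
  between S3 and S1: 13 + 3 − 12 = 4
  between S1 and S2: 3 + 21 − 22 = 2
  between S2 and Base: 21 + 22 − 11 = 32
Cheapest insertion is between S1 and S2, adding 2.
New total = 72 + 2 = 74.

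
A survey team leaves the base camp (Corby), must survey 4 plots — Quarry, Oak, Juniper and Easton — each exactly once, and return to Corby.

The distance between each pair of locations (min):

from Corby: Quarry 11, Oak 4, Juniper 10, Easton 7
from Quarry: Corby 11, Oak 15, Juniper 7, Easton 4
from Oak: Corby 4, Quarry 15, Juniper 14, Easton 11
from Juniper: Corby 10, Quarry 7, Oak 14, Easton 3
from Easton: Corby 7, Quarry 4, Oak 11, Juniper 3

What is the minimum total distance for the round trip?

Corby - Quarry - Oak - Juniper - Easton - Corby: 11+15+14+3+7 = 50
Corby - Quarry - Oak - Easton - Juniper - Corby: 11+15+11+3+10 = 50
Corby - Quarry - Juniper - Oak - Easton - Corby: 11+7+14+11+7 = 50
Corby - Quarry - Juniper - Easton - Oak - Corby: 11+7+3+11+4 = 36
Corby - Quarry - Easton - Oak - Juniper - Corby: 11+4+11+14+10 = 50
Corby - Quarry - Easton - Juniper - Oak - Corby: 11+4+3+14+4 = 36
Corby - Oak - Quarry - Juniper - Easton - Corby: 4+15+7+3+7 = 36
Corby - Oak - Quarry - Easton - Juniper - Corby: 4+15+4+3+10 = 36
Corby - Oak - Juniper - Quarry - Easton - Corby: 4+14+7+4+7 = 36
Corby - Oak - Easton - Quarry - Juniper - Corby: 4+11+4+7+10 = 36
Corby - Juniper - Quarry - Oak - Easton - Corby: 10+7+15+11+7 = 50
Corby - Juniper - Oak - Quarry - Easton - Corby: 10+14+15+4+7 = 50
The minimum is 36.
One optimal route: Corby → Quarry → Juniper → Easton → Oak → Corby (or its reverse).

Minimum total distance: 36 min.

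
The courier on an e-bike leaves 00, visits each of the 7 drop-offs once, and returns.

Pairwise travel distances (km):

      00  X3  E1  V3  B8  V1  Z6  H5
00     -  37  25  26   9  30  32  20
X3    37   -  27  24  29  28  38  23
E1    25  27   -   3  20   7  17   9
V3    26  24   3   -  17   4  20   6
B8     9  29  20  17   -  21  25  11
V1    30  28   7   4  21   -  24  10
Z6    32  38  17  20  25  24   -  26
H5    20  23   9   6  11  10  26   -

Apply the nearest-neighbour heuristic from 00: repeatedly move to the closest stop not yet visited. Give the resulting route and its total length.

From 00: distances to unvisited — B8=9, H5=20, E1=25, V3=26, V1=30, Z6=32, X3=37. Nearest is B8 (9).
From B8: distances to unvisited — H5=11, V3=17, E1=20, V1=21, Z6=25, X3=29. Nearest is H5 (11).
From H5: distances to unvisited — V3=6, E1=9, V1=10, X3=23, Z6=26. Nearest is V3 (6).
From V3: distances to unvisited — E1=3, V1=4, Z6=20, X3=24. Nearest is E1 (3).
From E1: distances to unvisited — V1=7, Z6=17, X3=27. Nearest is V1 (7).
From V1: distances to unvisited — Z6=24, X3=28. Nearest is Z6 (24).
From Z6: distances to unvisited — X3=38. Nearest is X3 (38).
Return X3→00: 37.
Total = 9 + 11 + 6 + 3 + 7 + 24 + 38 + 37 = 135.

Total distance 135 km via the nearest-neighbour route 00 → B8 → H5 → V3 → E1 → V1 → Z6 → X3 → 00.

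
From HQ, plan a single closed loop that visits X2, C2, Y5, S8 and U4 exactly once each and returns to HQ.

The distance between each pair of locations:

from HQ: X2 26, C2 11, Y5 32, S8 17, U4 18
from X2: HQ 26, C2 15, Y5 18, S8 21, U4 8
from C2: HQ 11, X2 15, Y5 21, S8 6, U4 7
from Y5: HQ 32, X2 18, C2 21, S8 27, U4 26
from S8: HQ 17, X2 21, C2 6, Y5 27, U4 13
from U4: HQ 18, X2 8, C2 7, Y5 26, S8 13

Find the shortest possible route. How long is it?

With 5 stops there are 5!/2 = 60 distinct round trips (a route and its reverse cost the same).
HQ→X2→C2→Y5→S8→U4→HQ: 26+15+21+27+13+18 = 120
HQ→X2→C2→Y5→U4→S8→HQ: 26+15+21+26+13+17 = 118
HQ→X2→C2→S8→Y5→U4→HQ: 26+15+6+27+26+18 = 118
HQ→X2→C2→S8→U4→Y5→HQ: 26+15+6+13+26+32 = 118
HQ→X2→C2→U4→Y5→S8→HQ: 26+15+7+26+27+17 = 118
HQ→X2→C2→U4→S8→Y5→HQ: 26+15+7+13+27+32 = 120
HQ→X2→Y5→C2→S8→U4→HQ: 26+18+21+6+13+18 = 102
HQ→X2→Y5→C2→U4→S8→HQ: 26+18+21+7+13+17 = 102
HQ→X2→Y5→S8→C2→U4→HQ: 26+18+27+6+7+18 = 102
HQ→X2→Y5→S8→U4→C2→HQ: 26+18+27+13+7+11 = 102
HQ→X2→Y5→U4→C2→S8→HQ: 26+18+26+7+6+17 = 100
HQ→X2→Y5→U4→S8→C2→HQ: 26+18+26+13+6+11 = 100
HQ→X2→S8→C2→Y5→U4→HQ: 26+21+6+21+26+18 = 118
HQ→X2→S8→C2→U4→Y5→HQ: 26+21+6+7+26+32 = 118
… (46 more)
HQ→C2→Y5→X2→U4→S8→HQ: 11+21+18+8+13+17 = 88  ← best
The minimum is 88.
One optimal route: HQ → C2 → Y5 → X2 → U4 → S8 → HQ (or its reverse).

Minimum total distance: 88.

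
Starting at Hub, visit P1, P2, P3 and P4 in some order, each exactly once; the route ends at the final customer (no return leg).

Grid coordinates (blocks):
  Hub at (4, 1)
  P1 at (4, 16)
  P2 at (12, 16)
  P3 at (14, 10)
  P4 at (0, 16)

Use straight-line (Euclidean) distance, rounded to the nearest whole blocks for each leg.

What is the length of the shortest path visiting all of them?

31 blocks — the minimum one-way total.

There are 4! = 24 possible orderings.
Hub → P1 → P2 → P3 → P4: 15+8+6+15 = 44
Hub → P1 → P2 → P4 → P3: 15+8+12+15 = 50
Hub → P1 → P3 → P2 → P4: 15+12+6+12 = 45
Hub → P1 → P3 → P4 → P2: 15+12+15+12 = 54
Hub → P1 → P4 → P2 → P3: 15+4+12+6 = 37
Hub → P1 → P4 → P3 → P2: 15+4+15+6 = 40
Hub → P2 → P1 → P3 → P4: 17+8+12+15 = 52
Hub → P2 → P1 → P4 → P3: 17+8+4+15 = 44
Hub → P2 → P3 → P1 → P4: 17+6+12+4 = 39
Hub → P2 → P3 → P4 → P1: 17+6+15+4 = 42
Hub → P2 → P4 → P1 → P3: 17+12+4+12 = 45
Hub → P2 → P4 → P3 → P1: 17+12+15+12 = 56
Hub → P3 → P1 → P2 → P4: 13+12+8+12 = 45
Hub → P3 → P1 → P4 → P2: 13+12+4+12 = 41
… (10 more)
Hub → P3 → P2 → P1 → P4: 13+6+8+4 = 31  ← best
The minimum is 31.
One shortest path: Hub → P3 → P2 → P1 → P4.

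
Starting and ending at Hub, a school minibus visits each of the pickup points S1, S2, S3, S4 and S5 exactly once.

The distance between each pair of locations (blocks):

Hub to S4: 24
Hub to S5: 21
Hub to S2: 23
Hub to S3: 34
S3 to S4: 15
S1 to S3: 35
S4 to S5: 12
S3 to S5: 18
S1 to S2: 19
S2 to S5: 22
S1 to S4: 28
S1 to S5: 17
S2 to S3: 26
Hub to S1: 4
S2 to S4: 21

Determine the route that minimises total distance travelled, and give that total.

Shortest round trip = 97 blocks.

Hub-S1-S2-S3-S4-S5-Hub: 4+19+26+15+12+21 = 97
Hub-S1-S2-S3-S5-S4-Hub: 4+19+26+18+12+24 = 103
Hub-S1-S2-S4-S3-S5-Hub: 4+19+21+15+18+21 = 98
Hub-S1-S2-S4-S5-S3-Hub: 4+19+21+12+18+34 = 108
Hub-S1-S2-S5-S3-S4-Hub: 4+19+22+18+15+24 = 102
Hub-S1-S2-S5-S4-S3-Hub: 4+19+22+12+15+34 = 106
Hub-S1-S3-S2-S4-S5-Hub: 4+35+26+21+12+21 = 119
Hub-S1-S3-S2-S5-S4-Hub: 4+35+26+22+12+24 = 123
Hub-S1-S3-S4-S2-S5-Hub: 4+35+15+21+22+21 = 118
Hub-S1-S3-S4-S5-S2-Hub: 4+35+15+12+22+23 = 111
Hub-S1-S3-S5-S2-S4-Hub: 4+35+18+22+21+24 = 124
Hub-S1-S3-S5-S4-S2-Hub: 4+35+18+12+21+23 = 113
Hub-S1-S4-S2-S3-S5-Hub: 4+28+21+26+18+21 = 118
Hub-S1-S4-S2-S5-S3-Hub: 4+28+21+22+18+34 = 127
… (46 more)
The minimum is 97.
One optimal route: Hub → S1 → S2 → S3 → S4 → S5 → Hub (or its reverse).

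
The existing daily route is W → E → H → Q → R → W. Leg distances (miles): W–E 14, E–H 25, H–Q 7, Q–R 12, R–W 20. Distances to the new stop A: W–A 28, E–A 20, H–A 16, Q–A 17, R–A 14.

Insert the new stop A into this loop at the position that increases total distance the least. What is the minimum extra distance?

Minimum extra distance: 11 miles, inserting A between E and H.

Insertion cost between consecutive stops i–j is d(i,A) + d(A,j) − d(i,j):
  between W and E: 28 + 20 − 14 = 34
  between E and H: 20 + 16 − 25 = 11
  between H and Q: 16 + 17 − 7 = 26
  between Q and R: 17 + 14 − 12 = 19
  between R and W: 14 + 28 − 20 = 22
Cheapest insertion is between E and H, adding 11.
New total = 78 + 11 = 89.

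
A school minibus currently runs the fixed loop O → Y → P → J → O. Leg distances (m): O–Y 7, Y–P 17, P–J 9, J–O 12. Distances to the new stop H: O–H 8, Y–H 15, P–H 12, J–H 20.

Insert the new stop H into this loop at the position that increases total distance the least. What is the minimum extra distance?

Insertion cost between consecutive stops i–j is d(i,H) + d(H,j) − d(i,j):
  between O and Y: 8 + 15 − 7 = 16
  between Y and P: 15 + 12 − 17 = 10
  between P and J: 12 + 20 − 9 = 23
  between J and O: 20 + 8 − 12 = 16
Cheapest insertion is between Y and P, adding 10.
New total = 45 + 10 = 55.

Minimum extra distance: 10 m, inserting H between Y and P.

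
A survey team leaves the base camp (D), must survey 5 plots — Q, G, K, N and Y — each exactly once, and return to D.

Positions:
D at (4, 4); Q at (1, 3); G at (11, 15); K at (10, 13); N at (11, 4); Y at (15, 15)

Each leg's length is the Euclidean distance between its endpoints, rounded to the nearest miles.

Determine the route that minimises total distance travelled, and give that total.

Minimum total distance: 41 miles.

There are 60 distinct closed tours to check (reversals are equivalent).
D → Q → G → K → N → Y → D: 3+16+2+9+12+16 = 58
D → Q → G → K → Y → N → D: 3+16+2+5+12+7 = 45
D → Q → G → N → K → Y → D: 3+16+11+9+5+16 = 60
D → Q → G → N → Y → K → D: 3+16+11+12+5+11 = 58
D → Q → G → Y → K → N → D: 3+16+4+5+9+7 = 44
D → Q → G → Y → N → K → D: 3+16+4+12+9+11 = 55
D → Q → K → G → N → Y → D: 3+13+2+11+12+16 = 57
D → Q → K → G → Y → N → D: 3+13+2+4+12+7 = 41
D → Q → K → N → G → Y → D: 3+13+9+11+4+16 = 56
D → Q → K → N → Y → G → D: 3+13+9+12+4+13 = 54
D → Q → K → Y → G → N → D: 3+13+5+4+11+7 = 43
D → Q → K → Y → N → G → D: 3+13+5+12+11+13 = 57
D → Q → N → G → K → Y → D: 3+10+11+2+5+16 = 47
D → Q → N → G → Y → K → D: 3+10+11+4+5+11 = 44
… (46 more)
The minimum is 41.
One optimal route: D → Q → K → G → Y → N → D (or its reverse).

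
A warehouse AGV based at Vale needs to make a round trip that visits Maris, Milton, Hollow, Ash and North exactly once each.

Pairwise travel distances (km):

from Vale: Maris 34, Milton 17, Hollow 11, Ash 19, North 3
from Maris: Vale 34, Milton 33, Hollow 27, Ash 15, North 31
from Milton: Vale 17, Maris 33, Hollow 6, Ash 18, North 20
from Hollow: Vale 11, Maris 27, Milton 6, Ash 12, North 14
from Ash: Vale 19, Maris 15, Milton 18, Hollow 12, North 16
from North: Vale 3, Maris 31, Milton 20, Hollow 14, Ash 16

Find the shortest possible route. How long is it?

Vale - Maris - Milton - Hollow - Ash - North - Vale: 34+33+6+12+16+3 = 104
Vale - Maris - Milton - Hollow - North - Ash - Vale: 34+33+6+14+16+19 = 122
Vale - Maris - Milton - Ash - Hollow - North - Vale: 34+33+18+12+14+3 = 114
Vale - Maris - Milton - Ash - North - Hollow - Vale: 34+33+18+16+14+11 = 126
Vale - Maris - Milton - North - Hollow - Ash - Vale: 34+33+20+14+12+19 = 132
Vale - Maris - Milton - North - Ash - Hollow - Vale: 34+33+20+16+12+11 = 126
Vale - Maris - Hollow - Milton - Ash - North - Vale: 34+27+6+18+16+3 = 104
Vale - Maris - Hollow - Milton - North - Ash - Vale: 34+27+6+20+16+19 = 122
Vale - Maris - Hollow - Ash - Milton - North - Vale: 34+27+12+18+20+3 = 114
Vale - Maris - Hollow - Ash - North - Milton - Vale: 34+27+12+16+20+17 = 126
Vale - Maris - Hollow - North - Milton - Ash - Vale: 34+27+14+20+18+19 = 132
Vale - Maris - Hollow - North - Ash - Milton - Vale: 34+27+14+16+18+17 = 126
Vale - Maris - Ash - Milton - Hollow - North - Vale: 34+15+18+6+14+3 = 90
Vale - Maris - Ash - Milton - North - Hollow - Vale: 34+15+18+20+14+11 = 112
… (46 more)
Vale - Milton - Hollow - Maris - Ash - North - Vale: 17+6+27+15+16+3 = 84  ← best
The minimum is 84.
One optimal route: Vale → Milton → Hollow → Maris → Ash → North → Vale (or its reverse).

Shortest round trip = 84 km.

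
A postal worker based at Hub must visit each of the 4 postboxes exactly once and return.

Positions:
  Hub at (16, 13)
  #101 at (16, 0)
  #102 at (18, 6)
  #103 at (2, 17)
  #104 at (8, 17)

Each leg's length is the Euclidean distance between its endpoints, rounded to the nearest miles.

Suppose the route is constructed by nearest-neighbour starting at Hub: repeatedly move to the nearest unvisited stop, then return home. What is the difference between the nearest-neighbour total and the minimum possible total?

The nearest-neighbour route is 3 miles longer than optimal.

From Hub: #102=7, #104=9, #101=13, #103=15 → choose #102 (7).
From #102: #101=6, #104=15, #103=19 → choose #101 (6).
From #101: #104=19, #103=22 → choose #104 (19).
From #104: #103=6 → choose #103 (6).
NN route Hub → #102 → #101 → #104 → #103 → Hub costs 53.
Optimal: Hub → #102 → #101 → #103 → #104 → Hub costs 50 (by enumerating all 12 distinct tours).
Excess = 53 − 50 = 3.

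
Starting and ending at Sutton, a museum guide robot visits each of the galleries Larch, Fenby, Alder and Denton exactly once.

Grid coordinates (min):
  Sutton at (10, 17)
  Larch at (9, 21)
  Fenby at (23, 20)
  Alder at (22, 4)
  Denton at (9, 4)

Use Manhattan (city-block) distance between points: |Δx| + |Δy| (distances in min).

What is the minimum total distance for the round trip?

With 4 stops there are 4!/2 = 12 distinct round trips (a route and its reverse cost the same).
Sutton → Larch → Fenby → Alder → Denton → Sutton: 5+15+17+13+14 = 64
Sutton → Larch → Fenby → Denton → Alder → Sutton: 5+15+30+13+25 = 88
Sutton → Larch → Alder → Fenby → Denton → Sutton: 5+30+17+30+14 = 96
Sutton → Larch → Alder → Denton → Fenby → Sutton: 5+30+13+30+16 = 94
Sutton → Larch → Denton → Fenby → Alder → Sutton: 5+17+30+17+25 = 94
Sutton → Larch → Denton → Alder → Fenby → Sutton: 5+17+13+17+16 = 68
Sutton → Fenby → Larch → Alder → Denton → Sutton: 16+15+30+13+14 = 88
Sutton → Fenby → Larch → Denton → Alder → Sutton: 16+15+17+13+25 = 86
Sutton → Fenby → Alder → Larch → Denton → Sutton: 16+17+30+17+14 = 94
Sutton → Fenby → Denton → Larch → Alder → Sutton: 16+30+17+30+25 = 118
Sutton → Alder → Larch → Fenby → Denton → Sutton: 25+30+15+30+14 = 114
Sutton → Alder → Fenby → Larch → Denton → Sutton: 25+17+15+17+14 = 88
The minimum is 64.
One optimal route: Sutton → Larch → Fenby → Alder → Denton → Sutton (or its reverse).

Shortest round trip = 64 min.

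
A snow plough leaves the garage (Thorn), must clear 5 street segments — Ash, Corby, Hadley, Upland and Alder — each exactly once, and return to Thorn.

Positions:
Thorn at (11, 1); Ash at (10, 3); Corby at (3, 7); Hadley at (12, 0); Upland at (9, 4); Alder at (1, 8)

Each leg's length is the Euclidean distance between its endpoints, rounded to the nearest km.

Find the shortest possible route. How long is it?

Minimum total distance: 26 km.

With 5 stops there are 5!/2 = 60 distinct round trips (a route and its reverse cost the same).
Thorn → Ash → Corby → Hadley → Upland → Alder → Thorn: 2+8+11+5+9+12 = 47
Thorn → Ash → Corby → Hadley → Alder → Upland → Thorn: 2+8+11+14+9+4 = 48
Thorn → Ash → Corby → Upland → Hadley → Alder → Thorn: 2+8+7+5+14+12 = 48
Thorn → Ash → Corby → Upland → Alder → Hadley → Thorn: 2+8+7+9+14+1 = 41
Thorn → Ash → Corby → Alder → Hadley → Upland → Thorn: 2+8+2+14+5+4 = 35
Thorn → Ash → Corby → Alder → Upland → Hadley → Thorn: 2+8+2+9+5+1 = 27
Thorn → Ash → Hadley → Corby → Upland → Alder → Thorn: 2+4+11+7+9+12 = 45
Thorn → Ash → Hadley → Corby → Alder → Upland → Thorn: 2+4+11+2+9+4 = 32
Thorn → Ash → Hadley → Upland → Corby → Alder → Thorn: 2+4+5+7+2+12 = 32
Thorn → Ash → Hadley → Upland → Alder → Corby → Thorn: 2+4+5+9+2+10 = 32
Thorn → Ash → Hadley → Alder → Corby → Upland → Thorn: 2+4+14+2+7+4 = 33
Thorn → Ash → Hadley → Alder → Upland → Corby → Thorn: 2+4+14+9+7+10 = 46
Thorn → Ash → Upland → Corby → Hadley → Alder → Thorn: 2+1+7+11+14+12 = 47
Thorn → Ash → Upland → Corby → Alder → Hadley → Thorn: 2+1+7+2+14+1 = 27
… (46 more)
Thorn → Ash → Upland → Alder → Corby → Hadley → Thorn: 2+1+9+2+11+1 = 26  ← best
The minimum is 26.
One optimal route: Thorn → Ash → Upland → Alder → Corby → Hadley → Thorn (or its reverse).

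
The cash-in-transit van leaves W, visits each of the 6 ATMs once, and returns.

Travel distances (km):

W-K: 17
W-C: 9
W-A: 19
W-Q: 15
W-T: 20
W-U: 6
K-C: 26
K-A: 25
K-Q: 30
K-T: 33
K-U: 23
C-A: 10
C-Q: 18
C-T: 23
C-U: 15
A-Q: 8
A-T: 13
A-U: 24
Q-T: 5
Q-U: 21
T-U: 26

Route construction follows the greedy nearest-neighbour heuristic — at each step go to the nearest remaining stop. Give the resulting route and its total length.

Nearest-neighbour total = 94 km; route W → U → C → A → Q → T → K → W.

From W: distances to unvisited — U=6, C=9, Q=15, K=17, A=19, T=20. Nearest is U (6).
From U: distances to unvisited — C=15, Q=21, K=23, A=24, T=26. Nearest is C (15).
From C: distances to unvisited — A=10, Q=18, T=23, K=26. Nearest is A (10).
From A: distances to unvisited — Q=8, T=13, K=25. Nearest is Q (8).
From Q: distances to unvisited — T=5, K=30. Nearest is T (5).
From T: distances to unvisited — K=33. Nearest is K (33).
Return K→W: 17.
Total = 6 + 15 + 10 + 8 + 5 + 33 + 17 = 94.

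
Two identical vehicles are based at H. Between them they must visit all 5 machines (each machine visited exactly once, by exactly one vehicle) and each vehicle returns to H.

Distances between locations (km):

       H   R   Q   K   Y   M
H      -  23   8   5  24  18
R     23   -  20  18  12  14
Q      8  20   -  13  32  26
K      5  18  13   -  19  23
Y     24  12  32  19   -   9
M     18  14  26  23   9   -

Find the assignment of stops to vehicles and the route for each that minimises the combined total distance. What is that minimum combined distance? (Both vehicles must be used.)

Check every non-empty split of the stops between the two vehicles; for each half take its own optimal tour:
  {R} + {Q, K, Y, M}: 46 + 67 = 113
  {Q} + {R, K, Y, M}: 16 + 62 = 78
  {R, Q} + {K, Y, M}: 51 + 51 = 102
  {K} + {R, Q, Y, M}: 10 + 67 = 77
  {R, K} + {Q, Y, M}: 46 + 67 = 113
  {Q, K} + {R, Y, M}: 26 + 62 = 88
  … (15 splits in total)
Best: vehicle 1 H → K → H = 10; vehicle 2 H → Q → R → Y → M → H = 67; combined 77.

77 km — the smallest possible combined total.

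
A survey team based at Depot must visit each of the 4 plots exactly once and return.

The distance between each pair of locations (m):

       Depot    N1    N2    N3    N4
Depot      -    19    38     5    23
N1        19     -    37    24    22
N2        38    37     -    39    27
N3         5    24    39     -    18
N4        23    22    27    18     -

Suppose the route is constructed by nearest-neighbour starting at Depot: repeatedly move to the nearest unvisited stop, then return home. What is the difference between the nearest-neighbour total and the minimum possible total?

14 m longer than the optimal tour.

Depot: N3=5, N1=19, N4=23, N2=38 ⇒ N3
N3: N4=18, N1=24, N2=39 ⇒ N4
N4: N1=22, N2=27 ⇒ N1
N1: N2=37 ⇒ N2
NN route Depot → N3 → N4 → N1 → N2 → Depot costs 120.
Optimal: Depot → N1 → N2 → N4 → N3 → Depot costs 106 (by enumerating all 12 distinct tours).
Excess = 120 − 106 = 14.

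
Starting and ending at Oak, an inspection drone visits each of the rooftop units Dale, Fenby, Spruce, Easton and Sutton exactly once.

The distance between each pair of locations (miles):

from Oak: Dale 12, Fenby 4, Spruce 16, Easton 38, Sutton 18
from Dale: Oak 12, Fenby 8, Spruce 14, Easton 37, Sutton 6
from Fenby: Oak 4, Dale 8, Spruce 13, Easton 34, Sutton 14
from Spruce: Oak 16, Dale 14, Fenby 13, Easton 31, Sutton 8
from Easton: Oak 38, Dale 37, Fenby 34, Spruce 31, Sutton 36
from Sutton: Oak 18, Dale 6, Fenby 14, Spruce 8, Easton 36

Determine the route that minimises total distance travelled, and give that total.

Oak - Dale - Fenby - Spruce - Easton - Sutton - Oak: 12+8+13+31+36+18 = 118
Oak - Dale - Fenby - Spruce - Sutton - Easton - Oak: 12+8+13+8+36+38 = 115
Oak - Dale - Fenby - Easton - Spruce - Sutton - Oak: 12+8+34+31+8+18 = 111
Oak - Dale - Fenby - Easton - Sutton - Spruce - Oak: 12+8+34+36+8+16 = 114
Oak - Dale - Fenby - Sutton - Spruce - Easton - Oak: 12+8+14+8+31+38 = 111
Oak - Dale - Fenby - Sutton - Easton - Spruce - Oak: 12+8+14+36+31+16 = 117
Oak - Dale - Spruce - Fenby - Easton - Sutton - Oak: 12+14+13+34+36+18 = 127
Oak - Dale - Spruce - Fenby - Sutton - Easton - Oak: 12+14+13+14+36+38 = 127
Oak - Dale - Spruce - Easton - Fenby - Sutton - Oak: 12+14+31+34+14+18 = 123
Oak - Dale - Spruce - Easton - Sutton - Fenby - Oak: 12+14+31+36+14+4 = 111
Oak - Dale - Spruce - Sutton - Fenby - Easton - Oak: 12+14+8+14+34+38 = 120
Oak - Dale - Spruce - Sutton - Easton - Fenby - Oak: 12+14+8+36+34+4 = 108
Oak - Dale - Easton - Fenby - Spruce - Sutton - Oak: 12+37+34+13+8+18 = 122
Oak - Dale - Easton - Fenby - Sutton - Spruce - Oak: 12+37+34+14+8+16 = 121
… (46 more)
Oak - Dale - Sutton - Spruce - Easton - Fenby - Oak: 12+6+8+31+34+4 = 95  ← best
The minimum is 95.
One optimal route: Oak → Dale → Sutton → Spruce → Easton → Fenby → Oak (or its reverse).

Shortest round trip = 95 miles.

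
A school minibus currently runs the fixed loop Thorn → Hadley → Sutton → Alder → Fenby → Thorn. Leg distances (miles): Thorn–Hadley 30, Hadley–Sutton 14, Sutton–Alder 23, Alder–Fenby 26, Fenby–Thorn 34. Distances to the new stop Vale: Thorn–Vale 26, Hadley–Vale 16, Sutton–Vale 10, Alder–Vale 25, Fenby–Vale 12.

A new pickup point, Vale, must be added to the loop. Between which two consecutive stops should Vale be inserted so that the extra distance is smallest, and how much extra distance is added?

Adding 4 miles by placing Vale on the Fenby–Thorn leg.

Insertion cost between consecutive stops i–j is d(i,Vale) + d(Vale,j) − d(i,j):
  between Thorn and Hadley: 26 + 16 − 30 = 12
  between Hadley and Sutton: 16 + 10 − 14 = 12
  between Sutton and Alder: 10 + 25 − 23 = 12
  between Alder and Fenby: 25 + 12 − 26 = 11
  between Fenby and Thorn: 12 + 26 − 34 = 4
Cheapest insertion is between Fenby and Thorn, adding 4.
New total = 127 + 4 = 131.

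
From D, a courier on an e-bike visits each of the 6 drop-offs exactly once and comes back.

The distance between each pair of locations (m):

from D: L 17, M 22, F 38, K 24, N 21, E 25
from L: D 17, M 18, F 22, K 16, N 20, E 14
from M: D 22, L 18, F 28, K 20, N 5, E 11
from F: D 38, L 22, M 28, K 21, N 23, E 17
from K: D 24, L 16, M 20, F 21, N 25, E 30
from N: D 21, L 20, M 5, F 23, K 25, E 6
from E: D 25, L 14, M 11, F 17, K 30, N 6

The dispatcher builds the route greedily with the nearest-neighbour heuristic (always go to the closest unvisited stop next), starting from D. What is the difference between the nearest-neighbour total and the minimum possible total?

From D: L=17, N=21, M=22, K=24, E=25, F=38 → choose L (17).
From L: E=14, K=16, M=18, N=20, F=22 → choose E (14).
From E: N=6, M=11, F=17, K=30 → choose N (6).
From N: M=5, F=23, K=25 → choose M (5).
From M: K=20, F=28 → choose K (20).
From K: F=21 → choose F (21).
NN route D → L → E → N → M → K → F → D costs 121.
Optimal: D → L → K → F → E → N → M → D costs 104 (by enumerating all 360 distinct tours).
Excess = 121 − 104 = 17.

Excess over optimum: 17 m.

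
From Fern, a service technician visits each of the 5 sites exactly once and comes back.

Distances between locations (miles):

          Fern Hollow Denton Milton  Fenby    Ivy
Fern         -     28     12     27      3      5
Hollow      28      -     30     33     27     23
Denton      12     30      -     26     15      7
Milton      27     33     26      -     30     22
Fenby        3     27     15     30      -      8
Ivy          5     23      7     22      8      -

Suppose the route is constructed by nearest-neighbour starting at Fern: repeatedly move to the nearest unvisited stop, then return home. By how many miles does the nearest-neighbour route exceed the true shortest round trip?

From Fern: Fenby=3, Ivy=5, Denton=12, Milton=27, Hollow=28 → choose Fenby (3).
From Fenby: Ivy=8, Denton=15, Hollow=27, Milton=30 → choose Ivy (8).
From Ivy: Denton=7, Milton=22, Hollow=23 → choose Denton (7).
From Denton: Milton=26, Hollow=30 → choose Milton (26).
From Milton: Hollow=33 → choose Hollow (33).
NN route Fern → Fenby → Ivy → Denton → Milton → Hollow → Fern costs 105.
Optimal: Fern → Fenby → Hollow → Milton → Denton → Ivy → Fern costs 101 (by enumerating all 60 distinct tours).
Excess = 105 − 101 = 4.

4 miles longer than the optimal tour.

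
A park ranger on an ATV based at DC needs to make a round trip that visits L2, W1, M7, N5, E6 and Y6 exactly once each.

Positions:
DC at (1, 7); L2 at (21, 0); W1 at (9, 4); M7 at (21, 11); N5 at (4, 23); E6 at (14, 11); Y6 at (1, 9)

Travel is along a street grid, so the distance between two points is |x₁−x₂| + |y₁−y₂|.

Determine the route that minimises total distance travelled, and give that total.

86 — the shortest possible round trip.

With 6 stops there are 6!/2 = 360 distinct round trips (a route and its reverse cost the same).
DC → L2 → W1 → M7 → N5 → E6 → Y6 → DC: 27+16+19+29+22+15+2 = 130
DC → L2 → W1 → M7 → N5 → Y6 → E6 → DC: 27+16+19+29+17+15+17 = 140
DC → L2 → W1 → M7 → E6 → N5 → Y6 → DC: 27+16+19+7+22+17+2 = 110
DC → L2 → W1 → M7 → E6 → Y6 → N5 → DC: 27+16+19+7+15+17+19 = 120
DC → L2 → W1 → M7 → Y6 → N5 → E6 → DC: 27+16+19+22+17+22+17 = 140
DC → L2 → W1 → M7 → Y6 → E6 → N5 → DC: 27+16+19+22+15+22+19 = 140
DC → L2 → W1 → N5 → M7 → E6 → Y6 → DC: 27+16+24+29+7+15+2 = 120
DC → L2 → W1 → N5 → M7 → Y6 → E6 → DC: 27+16+24+29+22+15+17 = 150
… (352 more)
DC → W1 → L2 → M7 → E6 → N5 → Y6 → DC: 11+16+11+7+22+17+2 = 86  ← best
The minimum is 86.
One optimal route: DC → W1 → L2 → M7 → E6 → N5 → Y6 → DC (or its reverse).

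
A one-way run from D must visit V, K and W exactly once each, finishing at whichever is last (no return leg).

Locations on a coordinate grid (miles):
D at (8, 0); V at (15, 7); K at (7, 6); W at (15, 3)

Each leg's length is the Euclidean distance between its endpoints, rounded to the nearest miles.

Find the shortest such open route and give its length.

There are 3! = 6 possible orderings.
D → V → K → W: 10+8+9 = 27
D → V → W → K: 10+4+9 = 23
D → K → V → W: 6+8+4 = 18
D → K → W → V: 6+9+4 = 19
D → W → V → K: 8+4+8 = 20
D → W → K → V: 8+9+8 = 25
The minimum is 18.
One shortest path: D → K → V → W.

18 miles — the minimum one-way total.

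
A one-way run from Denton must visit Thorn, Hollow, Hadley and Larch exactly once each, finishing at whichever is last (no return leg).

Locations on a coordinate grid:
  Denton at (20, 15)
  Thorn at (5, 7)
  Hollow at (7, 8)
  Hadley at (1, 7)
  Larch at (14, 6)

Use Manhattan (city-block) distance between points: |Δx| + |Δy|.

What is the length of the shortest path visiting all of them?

Shortest open route: 31.

There are 4! = 24 possible orderings.
Denton - Thorn - Hollow - Hadley - Larch: 23+3+7+14 = 47
Denton - Thorn - Hollow - Larch - Hadley: 23+3+9+14 = 49
Denton - Thorn - Hadley - Hollow - Larch: 23+4+7+9 = 43
Denton - Thorn - Hadley - Larch - Hollow: 23+4+14+9 = 50
Denton - Thorn - Larch - Hollow - Hadley: 23+10+9+7 = 49
Denton - Thorn - Larch - Hadley - Hollow: 23+10+14+7 = 54
Denton - Hollow - Thorn - Hadley - Larch: 20+3+4+14 = 41
Denton - Hollow - Thorn - Larch - Hadley: 20+3+10+14 = 47
Denton - Hollow - Hadley - Thorn - Larch: 20+7+4+10 = 41
Denton - Hollow - Hadley - Larch - Thorn: 20+7+14+10 = 51
Denton - Hollow - Larch - Thorn - Hadley: 20+9+10+4 = 43
Denton - Hollow - Larch - Hadley - Thorn: 20+9+14+4 = 47
Denton - Hadley - Thorn - Hollow - Larch: 27+4+3+9 = 43
Denton - Hadley - Thorn - Larch - Hollow: 27+4+10+9 = 50
… (10 more)
Denton - Larch - Hollow - Thorn - Hadley: 15+9+3+4 = 31  ← best
The minimum is 31.
One shortest path: Denton → Larch → Hollow → Thorn → Hadley.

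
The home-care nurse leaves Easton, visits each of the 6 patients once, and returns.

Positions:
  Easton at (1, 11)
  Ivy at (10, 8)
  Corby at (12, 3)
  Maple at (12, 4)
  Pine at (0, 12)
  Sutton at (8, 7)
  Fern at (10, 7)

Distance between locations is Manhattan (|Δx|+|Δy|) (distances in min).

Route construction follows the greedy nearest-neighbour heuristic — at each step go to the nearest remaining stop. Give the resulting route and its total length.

44 min along Easton → Pine → Sutton → Fern → Ivy → Maple → Corby → Easton.

From Easton: distances to unvisited — Pine=2, Sutton=11, Ivy=12, Fern=13, Maple=18, Corby=19. Nearest is Pine (2).
From Pine: distances to unvisited — Sutton=13, Ivy=14, Fern=15, Maple=20, Corby=21. Nearest is Sutton (13).
From Sutton: distances to unvisited — Fern=2, Ivy=3, Maple=7, Corby=8. Nearest is Fern (2).
From Fern: distances to unvisited — Ivy=1, Maple=5, Corby=6. Nearest is Ivy (1).
From Ivy: distances to unvisited — Maple=6, Corby=7. Nearest is Maple (6).
From Maple: distances to unvisited — Corby=1. Nearest is Corby (1).
Return Corby→Easton: 19.
Total = 2 + 13 + 2 + 1 + 6 + 1 + 19 = 44.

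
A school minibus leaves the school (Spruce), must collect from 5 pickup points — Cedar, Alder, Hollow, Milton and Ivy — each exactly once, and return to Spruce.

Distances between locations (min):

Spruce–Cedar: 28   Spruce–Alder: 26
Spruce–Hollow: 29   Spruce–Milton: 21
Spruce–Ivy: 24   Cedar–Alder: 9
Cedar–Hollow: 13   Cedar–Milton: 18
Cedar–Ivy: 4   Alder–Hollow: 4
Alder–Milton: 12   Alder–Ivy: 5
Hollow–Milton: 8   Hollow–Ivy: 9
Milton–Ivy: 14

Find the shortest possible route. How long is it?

Minimum total distance: 70 min.

With 5 stops there are 5!/2 = 60 distinct round trips (a route and its reverse cost the same).
Spruce-Cedar-Alder-Hollow-Milton-Ivy-Spruce: 28+9+4+8+14+24 = 87
Spruce-Cedar-Alder-Hollow-Ivy-Milton-Spruce: 28+9+4+9+14+21 = 85
Spruce-Cedar-Alder-Milton-Hollow-Ivy-Spruce: 28+9+12+8+9+24 = 90
Spruce-Cedar-Alder-Milton-Ivy-Hollow-Spruce: 28+9+12+14+9+29 = 101
Spruce-Cedar-Alder-Ivy-Hollow-Milton-Spruce: 28+9+5+9+8+21 = 80
Spruce-Cedar-Alder-Ivy-Milton-Hollow-Spruce: 28+9+5+14+8+29 = 93
Spruce-Cedar-Hollow-Alder-Milton-Ivy-Spruce: 28+13+4+12+14+24 = 95
Spruce-Cedar-Hollow-Alder-Ivy-Milton-Spruce: 28+13+4+5+14+21 = 85
Spruce-Cedar-Hollow-Milton-Alder-Ivy-Spruce: 28+13+8+12+5+24 = 90
Spruce-Cedar-Hollow-Milton-Ivy-Alder-Spruce: 28+13+8+14+5+26 = 94
Spruce-Cedar-Hollow-Ivy-Alder-Milton-Spruce: 28+13+9+5+12+21 = 88
Spruce-Cedar-Hollow-Ivy-Milton-Alder-Spruce: 28+13+9+14+12+26 = 102
Spruce-Cedar-Milton-Alder-Hollow-Ivy-Spruce: 28+18+12+4+9+24 = 95
Spruce-Cedar-Milton-Alder-Ivy-Hollow-Spruce: 28+18+12+5+9+29 = 101
… (46 more)
Spruce-Cedar-Ivy-Alder-Hollow-Milton-Spruce: 28+4+5+4+8+21 = 70  ← best
The minimum is 70.
One optimal route: Spruce → Cedar → Ivy → Alder → Hollow → Milton → Spruce (or its reverse).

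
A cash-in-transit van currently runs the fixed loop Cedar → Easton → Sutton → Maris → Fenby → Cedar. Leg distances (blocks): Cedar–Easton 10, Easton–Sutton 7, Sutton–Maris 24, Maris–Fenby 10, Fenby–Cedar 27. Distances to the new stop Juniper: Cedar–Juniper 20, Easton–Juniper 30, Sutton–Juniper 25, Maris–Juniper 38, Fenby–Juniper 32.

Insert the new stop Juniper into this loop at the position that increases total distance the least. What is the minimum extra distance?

Insertion cost between consecutive stops i–j is d(i,Juniper) + d(Juniper,j) − d(i,j):
  between Cedar and Easton: 20 + 30 − 10 = 40
  between Easton and Sutton: 30 + 25 − 7 = 48
  between Sutton and Maris: 25 + 38 − 24 = 39
  between Maris and Fenby: 38 + 32 − 10 = 60
  between Fenby and Cedar: 32 + 20 − 27 = 25
Cheapest insertion is between Fenby and Cedar, adding 25.
New total = 78 + 25 = 103.

Minimum extra distance: 25 blocks, inserting Juniper between Fenby and Cedar.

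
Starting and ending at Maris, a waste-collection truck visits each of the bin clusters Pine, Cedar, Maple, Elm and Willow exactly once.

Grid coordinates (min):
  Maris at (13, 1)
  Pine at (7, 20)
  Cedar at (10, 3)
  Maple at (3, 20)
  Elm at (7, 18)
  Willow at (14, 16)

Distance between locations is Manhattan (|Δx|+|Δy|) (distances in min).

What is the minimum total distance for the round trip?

With 5 stops there are 5!/2 = 60 distinct round trips (a route and its reverse cost the same).
Maris→Pine→Cedar→Maple→Elm→Willow→Maris: 25+20+24+6+9+16 = 100
Maris→Pine→Cedar→Maple→Willow→Elm→Maris: 25+20+24+15+9+23 = 116
Maris→Pine→Cedar→Elm→Maple→Willow→Maris: 25+20+18+6+15+16 = 100
Maris→Pine→Cedar→Elm→Willow→Maple→Maris: 25+20+18+9+15+29 = 116
Maris→Pine→Cedar→Willow→Maple→Elm→Maris: 25+20+17+15+6+23 = 106
Maris→Pine→Cedar→Willow→Elm→Maple→Maris: 25+20+17+9+6+29 = 106
Maris→Pine→Maple→Cedar→Elm→Willow→Maris: 25+4+24+18+9+16 = 96
Maris→Pine→Maple→Cedar→Willow→Elm→Maris: 25+4+24+17+9+23 = 102
Maris→Pine→Maple→Elm→Cedar→Willow→Maris: 25+4+6+18+17+16 = 86
Maris→Pine→Maple→Elm→Willow→Cedar→Maris: 25+4+6+9+17+5 = 66
Maris→Pine→Maple→Willow→Cedar→Elm→Maris: 25+4+15+17+18+23 = 102
Maris→Pine→Maple→Willow→Elm→Cedar→Maris: 25+4+15+9+18+5 = 76
Maris→Pine→Elm→Cedar→Maple→Willow→Maris: 25+2+18+24+15+16 = 100
Maris→Pine→Elm→Cedar→Willow→Maple→Maris: 25+2+18+17+15+29 = 106
… (46 more)
Maris→Cedar→Pine→Maple→Elm→Willow→Maris: 5+20+4+6+9+16 = 60  ← best
The minimum is 60.
One optimal route: Maris → Cedar → Pine → Maple → Elm → Willow → Maris (or its reverse).

Minimum total distance: 60 min.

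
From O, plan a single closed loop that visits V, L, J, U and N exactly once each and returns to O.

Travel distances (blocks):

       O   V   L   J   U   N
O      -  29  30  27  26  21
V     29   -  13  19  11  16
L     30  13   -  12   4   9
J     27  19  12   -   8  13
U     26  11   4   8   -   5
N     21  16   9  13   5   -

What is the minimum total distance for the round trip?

With 5 stops there are 5!/2 = 60 distinct round trips (a route and its reverse cost the same).
O → V → L → J → U → N → O: 29+13+12+8+5+21 = 88
O → V → L → J → N → U → O: 29+13+12+13+5+26 = 98
O → V → L → U → J → N → O: 29+13+4+8+13+21 = 88
O → V → L → U → N → J → O: 29+13+4+5+13+27 = 91
O → V → L → N → J → U → O: 29+13+9+13+8+26 = 98
O → V → L → N → U → J → O: 29+13+9+5+8+27 = 91
O → V → J → L → U → N → O: 29+19+12+4+5+21 = 90
O → V → J → L → N → U → O: 29+19+12+9+5+26 = 100
O → V → J → U → L → N → O: 29+19+8+4+9+21 = 90
O → V → J → U → N → L → O: 29+19+8+5+9+30 = 100
O → V → J → N → L → U → O: 29+19+13+9+4+26 = 100
O → V → J → N → U → L → O: 29+19+13+5+4+30 = 100
O → V → U → L → J → N → O: 29+11+4+12+13+21 = 90
O → V → U → L → N → J → O: 29+11+4+9+13+27 = 93
… (46 more)
The minimum is 88.
One optimal route: O → V → L → J → U → N → O (or its reverse).

Shortest round trip = 88 blocks.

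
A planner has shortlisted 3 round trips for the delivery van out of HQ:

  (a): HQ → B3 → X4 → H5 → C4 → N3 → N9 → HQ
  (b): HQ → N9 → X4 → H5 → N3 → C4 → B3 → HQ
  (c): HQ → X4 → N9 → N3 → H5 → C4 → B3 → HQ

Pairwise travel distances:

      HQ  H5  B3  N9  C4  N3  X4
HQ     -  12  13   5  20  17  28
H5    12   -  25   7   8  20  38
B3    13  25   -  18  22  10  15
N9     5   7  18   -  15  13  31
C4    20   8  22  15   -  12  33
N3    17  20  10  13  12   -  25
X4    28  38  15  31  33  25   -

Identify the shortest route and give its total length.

Shortest is (a), total 104.

(a): 13 + 15 + 38 + 8 + 12 + 13 + 5 = 104
(b): 5 + 31 + 38 + 20 + 12 + 22 + 13 = 141
(c): 28 + 31 + 13 + 20 + 8 + 22 + 13 = 135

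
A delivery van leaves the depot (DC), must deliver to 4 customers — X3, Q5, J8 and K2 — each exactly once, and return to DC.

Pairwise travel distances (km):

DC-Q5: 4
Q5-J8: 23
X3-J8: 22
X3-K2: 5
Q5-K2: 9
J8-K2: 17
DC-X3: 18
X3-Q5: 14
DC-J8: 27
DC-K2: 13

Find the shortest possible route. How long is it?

There are 12 distinct closed tours to check (reversals are equivalent).
DC→X3→Q5→J8→K2→DC: 18+14+23+17+13 = 85
DC→X3→Q5→K2→J8→DC: 18+14+9+17+27 = 85
DC→X3→J8→Q5→K2→DC: 18+22+23+9+13 = 85
DC→X3→J8→K2→Q5→DC: 18+22+17+9+4 = 70
DC→X3→K2→Q5→J8→DC: 18+5+9+23+27 = 82
DC→X3→K2→J8→Q5→DC: 18+5+17+23+4 = 67
DC→Q5→X3→J8→K2→DC: 4+14+22+17+13 = 70
DC→Q5→X3→K2→J8→DC: 4+14+5+17+27 = 67
DC→Q5→J8→X3→K2→DC: 4+23+22+5+13 = 67
DC→Q5→K2→X3→J8→DC: 4+9+5+22+27 = 67
DC→J8→X3→Q5→K2→DC: 27+22+14+9+13 = 85
DC→J8→Q5→X3→K2→DC: 27+23+14+5+13 = 82
The minimum is 67.
One optimal route: DC → X3 → K2 → J8 → Q5 → DC (or its reverse).

67 km — the shortest possible round trip.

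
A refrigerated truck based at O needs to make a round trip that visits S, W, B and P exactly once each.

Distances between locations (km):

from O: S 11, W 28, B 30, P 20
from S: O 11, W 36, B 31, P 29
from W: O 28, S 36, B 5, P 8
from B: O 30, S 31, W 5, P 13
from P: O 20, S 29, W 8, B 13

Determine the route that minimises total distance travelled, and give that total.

O - S - W - B - P - O: 11+36+5+13+20 = 85
O - S - W - P - B - O: 11+36+8+13+30 = 98
O - S - B - W - P - O: 11+31+5+8+20 = 75
O - S - B - P - W - O: 11+31+13+8+28 = 91
O - S - P - W - B - O: 11+29+8+5+30 = 83
O - S - P - B - W - O: 11+29+13+5+28 = 86
O - W - S - B - P - O: 28+36+31+13+20 = 128
O - W - S - P - B - O: 28+36+29+13+30 = 136
O - W - B - S - P - O: 28+5+31+29+20 = 113
O - W - P - S - B - O: 28+8+29+31+30 = 126
O - B - S - W - P - O: 30+31+36+8+20 = 125
O - B - W - S - P - O: 30+5+36+29+20 = 120
The minimum is 75.
One optimal route: O → S → B → W → P → O (or its reverse).

75 km — the shortest possible round trip.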